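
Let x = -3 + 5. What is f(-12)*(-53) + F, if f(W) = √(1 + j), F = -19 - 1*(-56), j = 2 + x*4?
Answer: 37 - 53*√11 ≈ -138.78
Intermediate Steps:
x = 2
j = 10 (j = 2 + 2*4 = 2 + 8 = 10)
F = 37 (F = -19 + 56 = 37)
f(W) = √11 (f(W) = √(1 + 10) = √11)
f(-12)*(-53) + F = √11*(-53) + 37 = -53*√11 + 37 = 37 - 53*√11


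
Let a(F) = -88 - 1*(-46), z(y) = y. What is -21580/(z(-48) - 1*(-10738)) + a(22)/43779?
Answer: -31506660/15599917 ≈ -2.0197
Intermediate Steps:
a(F) = -42 (a(F) = -88 + 46 = -42)
-21580/(z(-48) - 1*(-10738)) + a(22)/43779 = -21580/(-48 - 1*(-10738)) - 42/43779 = -21580/(-48 + 10738) - 42*1/43779 = -21580/10690 - 14/14593 = -21580*1/10690 - 14/14593 = -2158/1069 - 14/14593 = -31506660/15599917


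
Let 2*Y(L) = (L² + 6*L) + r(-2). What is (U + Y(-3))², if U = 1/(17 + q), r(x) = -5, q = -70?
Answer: 138384/2809 ≈ 49.265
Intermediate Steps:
U = -1/53 (U = 1/(17 - 70) = 1/(-53) = -1/53 ≈ -0.018868)
Y(L) = -5/2 + L²/2 + 3*L (Y(L) = ((L² + 6*L) - 5)/2 = (-5 + L² + 6*L)/2 = -5/2 + L²/2 + 3*L)
(U + Y(-3))² = (-1/53 + (-5/2 + (½)*(-3)² + 3*(-3)))² = (-1/53 + (-5/2 + (½)*9 - 9))² = (-1/53 + (-5/2 + 9/2 - 9))² = (-1/53 - 7)² = (-372/53)² = 138384/2809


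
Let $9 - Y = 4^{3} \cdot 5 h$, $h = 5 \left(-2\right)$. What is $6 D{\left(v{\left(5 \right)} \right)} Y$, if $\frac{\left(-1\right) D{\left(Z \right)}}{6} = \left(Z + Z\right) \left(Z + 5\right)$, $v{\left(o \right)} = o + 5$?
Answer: $-34657200$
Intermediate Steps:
$h = -10$
$v{\left(o \right)} = 5 + o$
$D{\left(Z \right)} = - 12 Z \left(5 + Z\right)$ ($D{\left(Z \right)} = - 6 \left(Z + Z\right) \left(Z + 5\right) = - 6 \cdot 2 Z \left(5 + Z\right) = - 12 Z \left(5 + Z\right)$)
$Y = 3209$ ($Y = 9 - 4^{3} \cdot 5 \left(-10\right) = 9 - 64 \cdot 5 \left(-10\right) = 9 - 320 \left(-10\right) = 9 - -3200 = 9 + 3200 = 3209$)
$6 D{\left(v{\left(5 \right)} \right)} Y = 6 \left(- 12 \left(5 + 5\right) \left(5 + \left(5 + 5\right)\right)\right) 3209 = 6 \left(\left(-12\right) 10 \left(5 + 10\right)\right) 3209 = 6 \left(\left(-12\right) 10 \cdot 15\right) 3209 = 6 \left(-1800\right) 3209 = \left(-10800\right) 3209 = -34657200$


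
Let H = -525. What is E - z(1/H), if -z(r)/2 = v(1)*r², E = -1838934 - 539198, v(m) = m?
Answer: -655472632498/275625 ≈ -2.3781e+6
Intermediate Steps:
E = -2378132
z(r) = -2*r²
E - z(1/H) = -2378132 - (-2)*(1/(-525))² = -2378132 - (-2)*(-1/525)² = -2378132 - (-2)/275625 = -2378132 - 1*(-2/275625) = -2378132 + 2/275625 = -655472632498/275625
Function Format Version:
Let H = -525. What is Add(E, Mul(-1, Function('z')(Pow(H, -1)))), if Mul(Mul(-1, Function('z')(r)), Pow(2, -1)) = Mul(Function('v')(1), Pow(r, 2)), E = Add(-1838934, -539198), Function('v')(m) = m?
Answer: Rational(-655472632498, 275625) ≈ -2.3781e+6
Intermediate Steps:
E = -2378132
Function('z')(r) = Mul(-2, Pow(r, 2)) (Function('z')(r) = Mul(-2, Mul(1, Pow(r, 2))) = Mul(-2, Pow(r, 2)))
Add(E, Mul(-1, Function('z')(Pow(H, -1)))) = Add(-2378132, Mul(-1, Mul(-2, Pow(Pow(-525, -1), 2)))) = Add(-2378132, Mul(-1, Mul(-2, Pow(Rational(-1, 525), 2)))) = Add(-2378132, Mul(-1, Mul(-2, Rational(1, 275625)))) = Add(-2378132, Mul(-1, Rational(-2, 275625))) = Add(-2378132, Rational(2, 275625)) = Rational(-655472632498, 275625)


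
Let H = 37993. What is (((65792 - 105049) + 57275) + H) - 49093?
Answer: 6918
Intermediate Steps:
(((65792 - 105049) + 57275) + H) - 49093 = (((65792 - 105049) + 57275) + 37993) - 49093 = ((-39257 + 57275) + 37993) - 49093 = (18018 + 37993) - 49093 = 56011 - 49093 = 6918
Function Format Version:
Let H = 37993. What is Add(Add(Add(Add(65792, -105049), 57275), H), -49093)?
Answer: 6918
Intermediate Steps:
Add(Add(Add(Add(65792, -105049), 57275), H), -49093) = Add(Add(Add(Add(65792, -105049), 57275), 37993), -49093) = Add(Add(Add(-39257, 57275), 37993), -49093) = Add(Add(18018, 37993), -49093) = Add(56011, -49093) = 6918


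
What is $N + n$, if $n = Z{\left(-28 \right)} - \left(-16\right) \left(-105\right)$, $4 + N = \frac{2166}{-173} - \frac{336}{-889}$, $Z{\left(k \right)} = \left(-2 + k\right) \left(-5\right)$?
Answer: $- \frac{33970292}{21971} \approx -1546.1$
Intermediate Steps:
$Z{\left(k \right)} = 10 - 5 k$
$N = - \frac{354662}{21971}$ ($N = -4 + \left(\frac{2166}{-173} - \frac{336}{-889}\right) = -4 + \left(2166 \left(- \frac{1}{173}\right) - - \frac{48}{127}\right) = -4 + \left(- \frac{2166}{173} + \frac{48}{127}\right) = -4 - \frac{266778}{21971} = - \frac{354662}{21971} \approx -16.142$)
$n = -1530$ ($n = \left(10 - -140\right) - \left(-16\right) \left(-105\right) = \left(10 + 140\right) - 1680 = 150 - 1680 = -1530$)
$N + n = - \frac{354662}{21971} - 1530 = - \frac{33970292}{21971}$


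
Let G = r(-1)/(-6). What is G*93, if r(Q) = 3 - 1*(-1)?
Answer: -62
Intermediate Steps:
r(Q) = 4 (r(Q) = 3 + 1 = 4)
G = -⅔ (G = 4/(-6) = 4*(-⅙) = -⅔ ≈ -0.66667)
G*93 = -⅔*93 = -62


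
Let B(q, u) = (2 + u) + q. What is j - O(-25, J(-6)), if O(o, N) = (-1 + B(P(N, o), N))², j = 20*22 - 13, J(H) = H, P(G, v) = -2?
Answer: 378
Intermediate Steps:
B(q, u) = 2 + q + u
j = 427 (j = 440 - 13 = 427)
O(o, N) = (-1 + N)² (O(o, N) = (-1 + (2 - 2 + N))² = (-1 + N)²)
j - O(-25, J(-6)) = 427 - (-1 - 6)² = 427 - 1*(-7)² = 427 - 1*49 = 427 - 49 = 378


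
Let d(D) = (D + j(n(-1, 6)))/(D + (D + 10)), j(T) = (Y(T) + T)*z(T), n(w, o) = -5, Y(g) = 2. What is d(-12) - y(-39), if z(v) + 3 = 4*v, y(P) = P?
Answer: 489/14 ≈ 34.929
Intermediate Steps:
z(v) = -3 + 4*v
j(T) = (-3 + 4*T)*(2 + T) (j(T) = (2 + T)*(-3 + 4*T) = (-3 + 4*T)*(2 + T))
d(D) = (69 + D)/(10 + 2*D) (d(D) = (D + (-3 + 4*(-5))*(2 - 5))/(D + (D + 10)) = (D + (-3 - 20)*(-3))/(D + (10 + D)) = (D - 23*(-3))/(10 + 2*D) = (D + 69)/(10 + 2*D) = (69 + D)/(10 + 2*D))
d(-12) - y(-39) = (69 - 12)/(2*(5 - 12)) - 1*(-39) = (1/2)*57/(-7) + 39 = (1/2)*(-1/7)*57 + 39 = -57/14 + 39 = 489/14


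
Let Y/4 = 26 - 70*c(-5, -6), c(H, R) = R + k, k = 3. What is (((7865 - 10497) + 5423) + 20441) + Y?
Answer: 24176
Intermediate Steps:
c(H, R) = 3 + R (c(H, R) = R + 3 = 3 + R)
Y = 944 (Y = 4*(26 - 70*(3 - 6)) = 4*(26 - 70*(-3)) = 4*(26 + 210) = 4*236 = 944)
(((7865 - 10497) + 5423) + 20441) + Y = (((7865 - 10497) + 5423) + 20441) + 944 = ((-2632 + 5423) + 20441) + 944 = (2791 + 20441) + 944 = 23232 + 944 = 24176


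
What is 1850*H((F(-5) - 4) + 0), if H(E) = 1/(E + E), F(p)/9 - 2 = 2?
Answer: 925/32 ≈ 28.906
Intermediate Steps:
F(p) = 36 (F(p) = 18 + 9*2 = 18 + 18 = 36)
H(E) = 1/(2*E)
1850*H((F(-5) - 4) + 0) = 1850*(1/(2*((36 - 4) + 0))) = 1850*(1/(2*(32 + 0))) = 1850*((½)/32) = 1850*((½)*(1/32)) = 1850*(1/64) = 925/32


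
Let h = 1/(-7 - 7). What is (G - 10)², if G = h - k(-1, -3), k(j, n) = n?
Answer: 9801/196 ≈ 50.005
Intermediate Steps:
h = -1/14 (h = 1/(-14) = -1/14 ≈ -0.071429)
G = 41/14 (G = -1/14 - 1*(-3) = -1/14 + 3 = 41/14 ≈ 2.9286)
(G - 10)² = (41/14 - 10)² = (-99/14)² = 9801/196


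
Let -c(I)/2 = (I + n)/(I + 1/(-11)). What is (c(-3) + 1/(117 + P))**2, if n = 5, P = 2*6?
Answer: 8151025/4809249 ≈ 1.6949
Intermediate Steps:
P = 12
c(I) = -2*(5 + I)/(-1/11 + I) (c(I) = -2*(I + 5)/(I + 1/(-11)) = -2*(5 + I)/(I - 1/11) = -2*(5 + I)/(-1/11 + I))
(c(-3) + 1/(117 + P))**2 = (22*(-5 - 1*(-3))/(-1 + 11*(-3)) + 1/(117 + 12))**2 = (22*(-5 + 3)/(-1 - 33) + 1/129)**2 = (22*(-2)/(-34) + 1/129)**2 = (22*(-1/34)*(-2) + 1/129)**2 = (22/17 + 1/129)**2 = (2855/2193)**2 = 8151025/4809249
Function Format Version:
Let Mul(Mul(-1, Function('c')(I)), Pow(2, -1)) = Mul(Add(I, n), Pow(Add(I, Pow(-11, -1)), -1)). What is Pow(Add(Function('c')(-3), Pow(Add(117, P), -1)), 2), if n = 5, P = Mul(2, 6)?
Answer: Rational(8151025, 4809249) ≈ 1.6949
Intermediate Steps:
P = 12
Function('c')(I) = Mul(-2, Pow(Add(Rational(-1, 11), I), -1), Add(5, I)) (Function('c')(I) = Mul(-2, Mul(Add(I, 5), Pow(Add(I, Pow(-11, -1)), -1))) = Mul(-2, Mul(Add(5, I), Pow(Add(I, Rational(-1, 11)), -1))) = Mul(-2, Mul(Add(5, I), Pow(Add(Rational(-1, 11), I), -1))) = Mul(-2, Mul(Pow(Add(Rational(-1, 11), I), -1), Add(5, I))) = Mul(-2, Pow(Add(Rational(-1, 11), I), -1), Add(5, I)))
Pow(Add(Function('c')(-3), Pow(Add(117, P), -1)), 2) = Pow(Add(Mul(22, Pow(Add(-1, Mul(11, -3)), -1), Add(-5, Mul(-1, -3))), Pow(Add(117, 12), -1)), 2) = Pow(Add(Mul(22, Pow(Add(-1, -33), -1), Add(-5, 3)), Pow(129, -1)), 2) = Pow(Add(Mul(22, Pow(-34, -1), -2), Rational(1, 129)), 2) = Pow(Add(Mul(22, Rational(-1, 34), -2), Rational(1, 129)), 2) = Pow(Add(Rational(22, 17), Rational(1, 129)), 2) = Pow(Rational(2855, 2193), 2) = Rational(8151025, 4809249)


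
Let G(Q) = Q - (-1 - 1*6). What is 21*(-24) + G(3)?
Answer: -494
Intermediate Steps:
G(Q) = 7 + Q (G(Q) = Q - (-1 - 6) = Q - 1*(-7) = Q + 7 = 7 + Q)
21*(-24) + G(3) = 21*(-24) + (7 + 3) = -504 + 10 = -494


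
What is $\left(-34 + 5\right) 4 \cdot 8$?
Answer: $-928$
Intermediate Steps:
$\left(-34 + 5\right) 4 \cdot 8 = \left(-29\right) 32 = -928$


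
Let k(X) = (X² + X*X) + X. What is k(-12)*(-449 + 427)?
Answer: -6072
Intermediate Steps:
k(X) = X + 2*X² (k(X) = (X² + X²) + X = 2*X² + X = X + 2*X²)
k(-12)*(-449 + 427) = (-12*(1 + 2*(-12)))*(-449 + 427) = -12*(1 - 24)*(-22) = -12*(-23)*(-22) = 276*(-22) = -6072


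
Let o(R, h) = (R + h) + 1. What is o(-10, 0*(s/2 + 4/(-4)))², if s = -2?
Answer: 81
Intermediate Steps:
o(R, h) = 1 + R + h
o(-10, 0*(s/2 + 4/(-4)))² = (1 - 10 + 0*(-2/2 + 4/(-4)))² = (1 - 10 + 0*(-2*½ + 4*(-¼)))² = (1 - 10 + 0*(-1 - 1))² = (1 - 10 + 0*(-2))² = (1 - 10 + 0)² = (-9)² = 81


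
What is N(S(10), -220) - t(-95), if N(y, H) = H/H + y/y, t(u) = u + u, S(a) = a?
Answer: 192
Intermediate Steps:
t(u) = 2*u
N(y, H) = 2 (N(y, H) = 1 + 1 = 2)
N(S(10), -220) - t(-95) = 2 - 2*(-95) = 2 - 1*(-190) = 2 + 190 = 192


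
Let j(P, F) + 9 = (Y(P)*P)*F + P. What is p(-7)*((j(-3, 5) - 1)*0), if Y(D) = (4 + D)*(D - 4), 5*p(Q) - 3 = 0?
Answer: 0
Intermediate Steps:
p(Q) = ⅗ (p(Q) = ⅗ + (⅕)*0 = ⅗ + 0 = ⅗)
Y(D) = (-4 + D)*(4 + D) (Y(D) = (4 + D)*(-4 + D) = (-4 + D)*(4 + D))
j(P, F) = -9 + P + F*P*(-16 + P²) (j(P, F) = -9 + (((-16 + P²)*P)*F + P) = -9 + ((P*(-16 + P²))*F + P) = -9 + (F*P*(-16 + P²) + P) = -9 + (P + F*P*(-16 + P²)) = -9 + P + F*P*(-16 + P²))
p(-7)*((j(-3, 5) - 1)*0) = 3*(((-9 - 3 + 5*(-3)*(-16 + (-3)²)) - 1)*0)/5 = 3*(((-9 - 3 + 5*(-3)*(-16 + 9)) - 1)*0)/5 = 3*(((-9 - 3 + 5*(-3)*(-7)) - 1)*0)/5 = 3*(((-9 - 3 + 105) - 1)*0)/5 = 3*((93 - 1)*0)/5 = 3*(92*0)/5 = (⅗)*0 = 0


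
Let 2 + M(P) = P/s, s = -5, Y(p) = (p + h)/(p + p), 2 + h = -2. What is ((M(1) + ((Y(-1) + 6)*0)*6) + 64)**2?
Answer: 95481/25 ≈ 3819.2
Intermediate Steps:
h = -4 (h = -2 - 2 = -4)
Y(p) = (-4 + p)/(2*p) (Y(p) = (p - 4)/(p + p) = (-4 + p)/((2*p)) = (-4 + p)*(1/(2*p)) = (-4 + p)/(2*p))
M(P) = -2 - P/5 (M(P) = -2 + P/(-5) = -2 + P*(-1/5) = -2 - P/5)
((M(1) + ((Y(-1) + 6)*0)*6) + 64)**2 = (((-2 - 1/5*1) + (((1/2)*(-4 - 1)/(-1) + 6)*0)*6) + 64)**2 = (((-2 - 1/5) + (((1/2)*(-1)*(-5) + 6)*0)*6) + 64)**2 = ((-11/5 + ((5/2 + 6)*0)*6) + 64)**2 = ((-11/5 + ((17/2)*0)*6) + 64)**2 = ((-11/5 + 0*6) + 64)**2 = ((-11/5 + 0) + 64)**2 = (-11/5 + 64)**2 = (309/5)**2 = 95481/25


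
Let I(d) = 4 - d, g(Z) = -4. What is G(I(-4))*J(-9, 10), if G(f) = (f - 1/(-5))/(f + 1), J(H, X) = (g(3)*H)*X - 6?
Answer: 4838/15 ≈ 322.53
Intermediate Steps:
J(H, X) = -6 - 4*H*X (J(H, X) = (-4*H)*X - 6 = -4*H*X - 6 = -6 - 4*H*X)
G(f) = (⅕ + f)/(1 + f) (G(f) = (f - 1*(-⅕))/(1 + f) = (f + ⅕)/(1 + f) = (⅕ + f)/(1 + f))
G(I(-4))*J(-9, 10) = ((⅕ + (4 - 1*(-4)))/(1 + (4 - 1*(-4))))*(-6 - 4*(-9)*10) = ((⅕ + (4 + 4))/(1 + (4 + 4)))*(-6 + 360) = ((⅕ + 8)/(1 + 8))*354 = ((41/5)/9)*354 = ((⅑)*(41/5))*354 = (41/45)*354 = 4838/15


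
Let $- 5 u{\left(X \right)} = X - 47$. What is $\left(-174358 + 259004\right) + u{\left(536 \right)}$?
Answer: $\frac{422741}{5} \approx 84548.0$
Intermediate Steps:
$u{\left(X \right)} = \frac{47}{5} - \frac{X}{5}$ ($u{\left(X \right)} = - \frac{X - 47}{5} = - \frac{-47 + X}{5} = \frac{47}{5} - \frac{X}{5}$)
$\left(-174358 + 259004\right) + u{\left(536 \right)} = \left(-174358 + 259004\right) + \left(\frac{47}{5} - \frac{536}{5}\right) = 84646 + \left(\frac{47}{5} - \frac{536}{5}\right) = 84646 - \frac{489}{5} = \frac{422741}{5}$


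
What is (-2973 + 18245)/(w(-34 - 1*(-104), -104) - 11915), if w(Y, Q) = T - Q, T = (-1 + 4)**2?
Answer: -7636/5901 ≈ -1.2940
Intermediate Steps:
T = 9 (T = 3**2 = 9)
w(Y, Q) = 9 - Q
(-2973 + 18245)/(w(-34 - 1*(-104), -104) - 11915) = (-2973 + 18245)/((9 - 1*(-104)) - 11915) = 15272/((9 + 104) - 11915) = 15272/(113 - 11915) = 15272/(-11802) = 15272*(-1/11802) = -7636/5901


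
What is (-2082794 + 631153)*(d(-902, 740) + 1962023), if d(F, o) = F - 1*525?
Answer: -2846081538036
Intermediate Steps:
d(F, o) = -525 + F (d(F, o) = F - 525 = -525 + F)
(-2082794 + 631153)*(d(-902, 740) + 1962023) = (-2082794 + 631153)*((-525 - 902) + 1962023) = -1451641*(-1427 + 1962023) = -1451641*1960596 = -2846081538036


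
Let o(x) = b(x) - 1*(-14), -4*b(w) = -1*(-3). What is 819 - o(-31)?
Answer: 3223/4 ≈ 805.75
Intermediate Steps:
b(w) = -¾ (b(w) = -(-1)*(-3)/4 = -¼*3 = -¾)
o(x) = 53/4 (o(x) = -¾ - 1*(-14) = -¾ + 14 = 53/4)
819 - o(-31) = 819 - 1*53/4 = 819 - 53/4 = 3223/4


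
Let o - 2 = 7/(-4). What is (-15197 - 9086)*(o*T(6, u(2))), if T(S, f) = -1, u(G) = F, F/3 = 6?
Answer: 24283/4 ≈ 6070.8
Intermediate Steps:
F = 18 (F = 3*6 = 18)
u(G) = 18
o = ¼ (o = 2 + 7/(-4) = 2 + 7*(-¼) = 2 - 7/4 = ¼ ≈ 0.25000)
(-15197 - 9086)*(o*T(6, u(2))) = (-15197 - 9086)*((¼)*(-1)) = -24283*(-¼) = 24283/4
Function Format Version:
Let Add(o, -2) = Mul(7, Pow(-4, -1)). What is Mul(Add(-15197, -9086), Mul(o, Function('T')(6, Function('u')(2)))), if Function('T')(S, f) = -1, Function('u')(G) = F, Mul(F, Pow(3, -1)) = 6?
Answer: Rational(24283, 4) ≈ 6070.8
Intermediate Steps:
F = 18 (F = Mul(3, 6) = 18)
Function('u')(G) = 18
o = Rational(1, 4) (o = Add(2, Mul(7, Pow(-4, -1))) = Add(2, Mul(7, Rational(-1, 4))) = Add(2, Rational(-7, 4)) = Rational(1, 4) ≈ 0.25000)
Mul(Add(-15197, -9086), Mul(o, Function('T')(6, Function('u')(2)))) = Mul(Add(-15197, -9086), Mul(Rational(1, 4), -1)) = Mul(-24283, Rational(-1, 4)) = Rational(24283, 4)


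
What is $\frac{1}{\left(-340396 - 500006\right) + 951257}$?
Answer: $\frac{1}{110855} \approx 9.0208 \cdot 10^{-6}$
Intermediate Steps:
$\frac{1}{\left(-340396 - 500006\right) + 951257} = \frac{1}{-840402 + 951257} = \frac{1}{110855}$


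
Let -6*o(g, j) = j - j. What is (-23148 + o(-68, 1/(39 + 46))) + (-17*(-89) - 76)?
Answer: -21711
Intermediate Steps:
o(g, j) = 0 (o(g, j) = -(j - j)/6 = -⅙*0 = 0)
(-23148 + o(-68, 1/(39 + 46))) + (-17*(-89) - 76) = (-23148 + 0) + (-17*(-89) - 76) = -23148 + (1513 - 76) = -23148 + 1437 = -21711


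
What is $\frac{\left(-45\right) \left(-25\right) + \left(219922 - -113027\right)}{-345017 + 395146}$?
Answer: $\frac{334074}{50129} \approx 6.6643$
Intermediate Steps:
$\frac{\left(-45\right) \left(-25\right) + \left(219922 - -113027\right)}{-345017 + 395146} = \frac{1125 + \left(219922 + 113027\right)}{50129} = \left(1125 + 332949\right) \frac{1}{50129} = 334074 \cdot \frac{1}{50129} = \frac{334074}{50129}$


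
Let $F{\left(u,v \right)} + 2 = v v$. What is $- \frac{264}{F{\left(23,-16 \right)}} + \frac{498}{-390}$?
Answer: $- \frac{19121}{8255} \approx -2.3163$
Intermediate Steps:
$F{\left(u,v \right)} = -2 + v^{2}$ ($F{\left(u,v \right)} = -2 + v v = -2 + v^{2}$)
$- \frac{264}{F{\left(23,-16 \right)}} + \frac{498}{-390} = - \frac{264}{-2 + \left(-16\right)^{2}} + \frac{498}{-390} = - \frac{264}{-2 + 256} + 498 \left(- \frac{1}{390}\right) = - \frac{264}{254} - \frac{83}{65} = \left(-264\right) \frac{1}{254} - \frac{83}{65} = - \frac{132}{127} - \frac{83}{65} = - \frac{19121}{8255}$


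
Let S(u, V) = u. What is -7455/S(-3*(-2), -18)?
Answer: -2485/2 ≈ -1242.5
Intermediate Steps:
-7455/S(-3*(-2), -18) = -7455/((-3*(-2))) = -7455/6 = -7455*1/6 = -2485/2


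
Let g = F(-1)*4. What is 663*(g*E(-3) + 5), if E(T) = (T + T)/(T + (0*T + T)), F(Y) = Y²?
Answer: 5967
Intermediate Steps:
g = 4 (g = (-1)²*4 = 1*4 = 4)
E(T) = 1 (E(T) = (2*T)/(T + (0 + T)) = (2*T)/(T + T) = (2*T)/((2*T)) = (2*T)*(1/(2*T)) = 1)
663*(g*E(-3) + 5) = 663*(4*1 + 5) = 663*(4 + 5) = 663*9 = 5967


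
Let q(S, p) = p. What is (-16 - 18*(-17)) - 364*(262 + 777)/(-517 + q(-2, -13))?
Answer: 265948/265 ≈ 1003.6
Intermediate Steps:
(-16 - 18*(-17)) - 364*(262 + 777)/(-517 + q(-2, -13)) = (-16 - 18*(-17)) - 364*(262 + 777)/(-517 - 13) = (-16 + 306) - 378196/(-530) = 290 - 378196*(-1)/530 = 290 - 364*(-1039/530) = 290 + 189098/265 = 265948/265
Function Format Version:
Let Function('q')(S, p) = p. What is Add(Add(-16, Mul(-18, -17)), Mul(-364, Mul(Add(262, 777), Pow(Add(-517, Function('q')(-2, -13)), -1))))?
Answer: Rational(265948, 265) ≈ 1003.6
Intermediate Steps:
Add(Add(-16, Mul(-18, -17)), Mul(-364, Mul(Add(262, 777), Pow(Add(-517, Function('q')(-2, -13)), -1)))) = Add(Add(-16, Mul(-18, -17)), Mul(-364, Mul(Add(262, 777), Pow(Add(-517, -13), -1)))) = Add(Add(-16, 306), Mul(-364, Mul(1039, Pow(-530, -1)))) = Add(290, Mul(-364, Mul(1039, Rational(-1, 530)))) = Add(290, Mul(-364, Rational(-1039, 530))) = Add(290, Rational(189098, 265)) = Rational(265948, 265)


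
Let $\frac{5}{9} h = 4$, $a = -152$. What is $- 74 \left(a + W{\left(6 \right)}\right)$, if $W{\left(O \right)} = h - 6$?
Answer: $\frac{55796}{5} \approx 11159.0$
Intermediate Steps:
$h = \frac{36}{5}$ ($h = \frac{9}{5} \cdot 4 = \frac{36}{5} \approx 7.2$)
$W{\left(O \right)} = \frac{6}{5}$ ($W{\left(O \right)} = \frac{36}{5} - 6 = \frac{6}{5}$)
$- 74 \left(a + W{\left(6 \right)}\right) = - 74 \left(-152 + \frac{6}{5}\right) = \left(-74\right) \left(- \frac{754}{5}\right) = \frac{55796}{5}$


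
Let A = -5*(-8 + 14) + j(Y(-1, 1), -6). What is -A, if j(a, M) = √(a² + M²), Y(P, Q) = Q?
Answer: 30 - √37 ≈ 23.917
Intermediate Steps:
j(a, M) = √(M² + a²)
A = -30 + √37 (A = -5*(-8 + 14) + √((-6)² + 1²) = -5*6 + √(36 + 1) = -30 + √37 ≈ -23.917)
-A = -(-30 + √37) = 30 - √37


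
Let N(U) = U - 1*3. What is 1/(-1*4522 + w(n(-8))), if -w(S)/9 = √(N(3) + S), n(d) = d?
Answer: I/(2*(-2261*I + 9*√2)) ≈ -0.00022113 + 1.2448e-6*I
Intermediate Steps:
N(U) = -3 + U (N(U) = U - 3 = -3 + U)
w(S) = -9*√S (w(S) = -9*√((-3 + 3) + S) = -9*√(0 + S) = -9*√S)
1/(-1*4522 + w(n(-8))) = 1/(-1*4522 - 18*I*√2) = 1/(-4522 - 18*I*√2)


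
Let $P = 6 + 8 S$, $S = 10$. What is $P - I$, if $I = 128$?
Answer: $-42$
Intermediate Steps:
$P = 86$ ($P = 6 + 8 \cdot 10 = 6 + 80 = 86$)
$P - I = 86 - 128 = -42$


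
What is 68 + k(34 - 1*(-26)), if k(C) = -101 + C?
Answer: 27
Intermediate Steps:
68 + k(34 - 1*(-26)) = 68 + (-101 + (34 - 1*(-26))) = 68 + (-101 + (34 + 26)) = 68 + (-101 + 60) = 68 - 41 = 27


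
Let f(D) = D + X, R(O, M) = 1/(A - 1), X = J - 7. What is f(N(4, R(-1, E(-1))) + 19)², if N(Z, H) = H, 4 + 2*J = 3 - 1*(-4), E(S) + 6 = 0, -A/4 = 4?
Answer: 208849/1156 ≈ 180.67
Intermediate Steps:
A = -16 (A = -4*4 = -16)
E(S) = -6 (E(S) = -6 + 0 = -6)
J = 3/2 (J = -2 + (3 - 1*(-4))/2 = -2 + (3 + 4)/2 = -2 + (½)*7 = -2 + 7/2 = 3/2 ≈ 1.5000)
X = -11/2 (X = 3/2 - 7 = -11/2 ≈ -5.5000)
R(O, M) = -1/17 (R(O, M) = 1/(-16 - 1) = 1/(-17) = -1/17)
f(D) = -11/2 + D (f(D) = D - 11/2 = -11/2 + D)
f(N(4, R(-1, E(-1))) + 19)² = (-11/2 + (-1/17 + 19))² = (-11/2 + 322/17)² = (457/34)² = 208849/1156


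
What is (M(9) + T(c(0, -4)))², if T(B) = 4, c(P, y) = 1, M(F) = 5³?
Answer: 16641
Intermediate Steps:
M(F) = 125
(M(9) + T(c(0, -4)))² = (125 + 4)² = 129² = 16641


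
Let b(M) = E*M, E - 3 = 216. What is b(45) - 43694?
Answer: -33839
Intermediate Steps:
E = 219 (E = 3 + 216 = 219)
b(M) = 219*M
b(45) - 43694 = 219*45 - 43694 = 9855 - 43694 = -33839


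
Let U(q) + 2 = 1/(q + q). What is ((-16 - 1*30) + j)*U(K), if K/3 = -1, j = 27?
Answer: 247/6 ≈ 41.167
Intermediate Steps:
K = -3 (K = 3*(-1) = -3)
U(q) = -2 + 1/(2*q) (U(q) = -2 + 1/(q + q) = -2 + 1/(2*q))
((-16 - 1*30) + j)*U(K) = ((-16 - 1*30) + 27)*(-2 + (1/2)/(-3)) = ((-16 - 30) + 27)*(-2 + (1/2)*(-1/3)) = (-46 + 27)*(-2 - 1/6) = -19*(-13/6) = 247/6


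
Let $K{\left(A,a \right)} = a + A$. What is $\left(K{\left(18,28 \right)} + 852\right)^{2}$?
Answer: $806404$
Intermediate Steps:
$K{\left(A,a \right)} = A + a$
$\left(K{\left(18,28 \right)} + 852\right)^{2} = \left(\left(18 + 28\right) + 852\right)^{2} = \left(46 + 852\right)^{2} = 898^{2} = 806404$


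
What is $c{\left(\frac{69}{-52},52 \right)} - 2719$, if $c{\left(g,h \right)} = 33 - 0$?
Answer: $-2686$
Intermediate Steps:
$c{\left(g,h \right)} = 33$ ($c{\left(g,h \right)} = 33 + 0 = 33$)
$c{\left(\frac{69}{-52},52 \right)} - 2719 = 33 - 2719 = -2686$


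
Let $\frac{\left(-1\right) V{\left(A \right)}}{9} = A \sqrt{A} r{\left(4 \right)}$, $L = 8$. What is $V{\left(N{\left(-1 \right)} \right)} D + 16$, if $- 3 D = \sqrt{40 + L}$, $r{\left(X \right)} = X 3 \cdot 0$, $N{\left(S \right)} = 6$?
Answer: $16$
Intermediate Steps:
$r{\left(X \right)} = 0$ ($r{\left(X \right)} = 3 X 0 = 0$)
$V{\left(A \right)} = 0$ ($V{\left(A \right)} = - 9 A \sqrt{A} 0 = - 9 A^{\frac{3}{2}} \cdot 0 = \left(-9\right) 0 = 0$)
$D = - \frac{4 \sqrt{3}}{3}$ ($D = - \frac{\sqrt{40 + 8}}{3} = - \frac{\sqrt{48}}{3} = - \frac{4 \sqrt{3}}{3} \approx -2.3094$)
$V{\left(N{\left(-1 \right)} \right)} D + 16 = 0 \left(- \frac{4 \sqrt{3}}{3}\right) + 16 = 0 + 16 = 16$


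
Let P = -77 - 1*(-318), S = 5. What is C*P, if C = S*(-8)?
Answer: -9640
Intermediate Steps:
P = 241 (P = -77 + 318 = 241)
C = -40 (C = 5*(-8) = -40)
C*P = -40*241 = -9640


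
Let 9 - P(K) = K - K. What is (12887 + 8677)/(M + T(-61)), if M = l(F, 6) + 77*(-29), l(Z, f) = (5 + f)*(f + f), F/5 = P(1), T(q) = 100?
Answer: -7188/667 ≈ -10.777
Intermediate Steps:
P(K) = 9 (P(K) = 9 - (K - K) = 9 - 1*0 = 9 + 0 = 9)
F = 45 (F = 5*9 = 45)
l(Z, f) = 2*f*(5 + f) (l(Z, f) = (5 + f)*(2*f) = 2*f*(5 + f))
M = -2101 (M = 2*6*(5 + 6) + 77*(-29) = 2*6*11 - 2233 = 132 - 2233 = -2101)
(12887 + 8677)/(M + T(-61)) = (12887 + 8677)/(-2101 + 100) = 21564/(-2001) = 21564*(-1/2001) = -7188/667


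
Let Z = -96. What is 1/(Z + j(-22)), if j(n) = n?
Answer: -1/118 ≈ -0.0084746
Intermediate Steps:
1/(Z + j(-22)) = 1/(-96 - 22) = 1/(-118) = -1/118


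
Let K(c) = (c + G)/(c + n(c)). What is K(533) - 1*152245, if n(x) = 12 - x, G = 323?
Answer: -456521/3 ≈ -1.5217e+5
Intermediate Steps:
K(c) = 323/12 + c/12 (K(c) = (c + 323)/(c + (12 - c)) = (323 + c)/12 = (323 + c)*(1/12) = 323/12 + c/12)
K(533) - 1*152245 = (323/12 + (1/12)*533) - 1*152245 = (323/12 + 533/12) - 152245 = 214/3 - 152245 = -456521/3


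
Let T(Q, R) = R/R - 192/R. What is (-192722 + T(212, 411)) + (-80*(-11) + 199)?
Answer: -26255018/137 ≈ -1.9164e+5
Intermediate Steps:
T(Q, R) = 1 - 192/R
(-192722 + T(212, 411)) + (-80*(-11) + 199) = (-192722 + (-192 + 411)/411) + (-80*(-11) + 199) = (-192722 + (1/411)*219) + (880 + 199) = (-192722 + 73/137) + 1079 = -26402841/137 + 1079 = -26255018/137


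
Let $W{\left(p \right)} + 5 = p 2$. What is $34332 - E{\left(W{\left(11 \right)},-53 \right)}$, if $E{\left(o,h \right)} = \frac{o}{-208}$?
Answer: $\frac{7141073}{208} \approx 34332.0$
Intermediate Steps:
$W{\left(p \right)} = -5 + 2 p$ ($W{\left(p \right)} = -5 + p 2 = -5 + 2 p$)
$E{\left(o,h \right)} = - \frac{o}{208}$ ($E{\left(o,h \right)} = o \left(- \frac{1}{208}\right) = - \frac{o}{208}$)
$34332 - E{\left(W{\left(11 \right)},-53 \right)} = 34332 - - \frac{-5 + 2 \cdot 11}{208} = 34332 - - \frac{-5 + 22}{208} = 34332 - \left(- \frac{1}{208}\right) 17 = 34332 - - \frac{17}{208} = 34332 + \frac{17}{208} = \frac{7141073}{208}$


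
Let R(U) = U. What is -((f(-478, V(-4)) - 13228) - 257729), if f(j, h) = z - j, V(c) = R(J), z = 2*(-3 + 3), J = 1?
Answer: 270479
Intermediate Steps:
z = 0 (z = 2*0 = 0)
V(c) = 1
f(j, h) = -j (f(j, h) = 0 - j = -j)
-((f(-478, V(-4)) - 13228) - 257729) = -((-1*(-478) - 13228) - 257729) = -((478 - 13228) - 257729) = -(-12750 - 257729) = -1*(-270479) = 270479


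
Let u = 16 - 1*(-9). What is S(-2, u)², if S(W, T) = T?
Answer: 625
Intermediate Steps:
u = 25 (u = 16 + 9 = 25)
S(-2, u)² = 25² = 625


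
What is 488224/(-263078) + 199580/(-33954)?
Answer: -17270566234/2233137603 ≈ -7.7338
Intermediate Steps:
488224/(-263078) + 199580/(-33954) = 488224*(-1/263078) + 199580*(-1/33954) = -244112/131539 - 99790/16977 = -17270566234/2233137603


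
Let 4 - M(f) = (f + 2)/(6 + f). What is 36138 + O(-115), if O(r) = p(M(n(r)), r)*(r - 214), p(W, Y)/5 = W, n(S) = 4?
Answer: 30545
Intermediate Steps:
M(f) = 4 - (2 + f)/(6 + f) (M(f) = 4 - (f + 2)/(6 + f) = 4 - (2 + f)/(6 + f))
p(W, Y) = 5*W
O(r) = -3638 + 17*r (O(r) = (5*((22 + 3*4)/(6 + 4)))*(r - 214) = (5*((22 + 12)/10))*(-214 + r) = (5*((⅒)*34))*(-214 + r) = (5*(17/5))*(-214 + r) = 17*(-214 + r) = -3638 + 17*r)
36138 + O(-115) = 36138 + (-3638 + 17*(-115)) = 36138 + (-3638 - 1955) = 36138 - 5593 = 30545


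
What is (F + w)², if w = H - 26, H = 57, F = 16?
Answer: 2209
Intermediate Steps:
w = 31 (w = 57 - 26 = 31)
(F + w)² = (16 + 31)² = 47² = 2209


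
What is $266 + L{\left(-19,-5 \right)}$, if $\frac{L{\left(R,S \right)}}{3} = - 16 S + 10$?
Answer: $536$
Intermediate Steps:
$L{\left(R,S \right)} = 30 - 48 S$ ($L{\left(R,S \right)} = 3 \left(- 16 S + 10\right) = 3 \left(10 - 16 S\right) = 30 - 48 S$)
$266 + L{\left(-19,-5 \right)} = 266 + \left(30 - -240\right) = 266 + \left(30 + 240\right) = 266 + 270 = 536$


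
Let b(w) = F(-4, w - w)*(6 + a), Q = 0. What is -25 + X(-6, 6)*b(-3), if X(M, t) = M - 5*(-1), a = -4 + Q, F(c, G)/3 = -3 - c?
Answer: -31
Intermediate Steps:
F(c, G) = -9 - 3*c (F(c, G) = 3*(-3 - c) = -9 - 3*c)
a = -4 (a = -4 + 0 = -4)
b(w) = 6 (b(w) = (-9 - 3*(-4))*(6 - 4) = (-9 + 12)*2 = 3*2 = 6)
X(M, t) = 5 + M (X(M, t) = M + 5 = 5 + M)
-25 + X(-6, 6)*b(-3) = -25 + (5 - 6)*6 = -25 - 1*6 = -25 - 6 = -31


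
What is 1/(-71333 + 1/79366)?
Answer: -79366/5661414877 ≈ -1.4019e-5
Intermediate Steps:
1/(-71333 + 1/79366) = 1/(-5661414877/79366) = -79366/5661414877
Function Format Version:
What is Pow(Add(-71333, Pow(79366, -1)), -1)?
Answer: Rational(-79366, 5661414877) ≈ -1.4019e-5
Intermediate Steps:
Pow(Add(-71333, Pow(79366, -1)), -1) = Pow(Add(-71333, Rational(1, 79366)), -1) = Pow(Rational(-5661414877, 79366), -1) = Rational(-79366, 5661414877)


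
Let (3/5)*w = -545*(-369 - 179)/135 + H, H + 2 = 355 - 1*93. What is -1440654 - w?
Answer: -117026734/81 ≈ -1.4448e+6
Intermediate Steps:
H = 260 (H = -2 + (355 - 1*93) = -2 + (355 - 93) = -2 + 262 = 260)
w = 333760/81 (w = 5*(-545*(-369 - 179)/135 + 260)/3 = 5*(-(-298660)/135 + 260)/3 = 5*(-545*(-548/135) + 260)/3 = 5*(59732/27 + 260)/3 = (5/3)*(66752/27) = 333760/81 ≈ 4120.5)
-1440654 - w = -1440654 - 1*333760/81 = -1440654 - 333760/81 = -117026734/81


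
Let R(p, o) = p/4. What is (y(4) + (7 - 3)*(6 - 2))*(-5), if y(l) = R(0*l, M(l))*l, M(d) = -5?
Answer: -80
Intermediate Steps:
R(p, o) = p/4 (R(p, o) = p*(¼) = p/4)
y(l) = 0 (y(l) = ((0*l)/4)*l = ((¼)*0)*l = 0*l = 0)
(y(4) + (7 - 3)*(6 - 2))*(-5) = (0 + (7 - 3)*(6 - 2))*(-5) = (0 + 4*4)*(-5) = (0 + 16)*(-5) = 16*(-5) = -80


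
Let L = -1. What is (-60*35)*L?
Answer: 2100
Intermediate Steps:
(-60*35)*L = -60*35*(-1) = -2100*(-1) = 2100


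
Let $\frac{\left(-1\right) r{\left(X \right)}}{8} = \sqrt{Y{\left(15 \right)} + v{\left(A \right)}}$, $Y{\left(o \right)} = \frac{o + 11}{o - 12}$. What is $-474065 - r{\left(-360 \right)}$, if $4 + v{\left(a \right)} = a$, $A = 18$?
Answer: $-474065 + \frac{16 \sqrt{51}}{3} \approx -4.7403 \cdot 10^{5}$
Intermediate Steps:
$v{\left(a \right)} = -4 + a$
$Y{\left(o \right)} = \frac{11 + o}{-12 + o}$
$r{\left(X \right)} = - \frac{16 \sqrt{51}}{3}$ ($r{\left(X \right)} = - 8 \sqrt{\frac{11 + 15}{-12 + 15} + \left(-4 + 18\right)} = - 8 \sqrt{\frac{1}{3} \cdot 26 + 14} = - 8 \sqrt{\frac{26}{3} + 14} = - 8 \sqrt{\frac{68}{3}} = - 8 \frac{2 \sqrt{51}}{3} = - \frac{16 \sqrt{51}}{3}$)
$-474065 - r{\left(-360 \right)} = -474065 - - \frac{16 \sqrt{51}}{3} = -474065 + \frac{16 \sqrt{51}}{3}$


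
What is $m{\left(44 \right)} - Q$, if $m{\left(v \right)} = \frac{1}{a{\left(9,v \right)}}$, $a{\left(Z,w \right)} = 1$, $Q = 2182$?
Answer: $-2181$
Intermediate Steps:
$m{\left(v \right)} = 1$ ($m{\left(v \right)} = 1^{-1} = 1$)
$m{\left(44 \right)} - Q = 1 - 2182 = -2181$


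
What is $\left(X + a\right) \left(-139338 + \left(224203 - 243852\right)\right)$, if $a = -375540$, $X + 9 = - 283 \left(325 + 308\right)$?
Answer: $88188181056$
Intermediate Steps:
$X = -179148$ ($X = -9 - 283 \left(325 + 308\right) = -9 - 179139 = -179148$)
$\left(X + a\right) \left(-139338 + \left(224203 - 243852\right)\right) = \left(-179148 - 375540\right) \left(-139338 + \left(224203 - 243852\right)\right) = - 554688 \left(-139338 - 19649\right) = \left(-554688\right) \left(-158987\right) = 88188181056$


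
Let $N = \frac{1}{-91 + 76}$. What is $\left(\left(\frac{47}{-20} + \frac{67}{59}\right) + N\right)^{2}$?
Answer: $\frac{822649}{501264} \approx 1.6411$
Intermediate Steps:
$N = - \frac{1}{15}$ ($N = \frac{1}{-15} = - \frac{1}{15} \approx -0.066667$)
$\left(\left(\frac{47}{-20} + \frac{67}{59}\right) + N\right)^{2} = \left(\left(\frac{47}{-20} + \frac{67}{59}\right) - \frac{1}{15}\right)^{2} = \left(\left(47 \left(- \frac{1}{20}\right) + 67 \cdot \frac{1}{59}\right) - \frac{1}{15}\right)^{2} = \left(\left(- \frac{47}{20} + \frac{67}{59}\right) - \frac{1}{15}\right)^{2} = \left(- \frac{1433}{1180} - \frac{1}{15}\right)^{2} = \left(- \frac{907}{708}\right)^{2} = \frac{822649}{501264}$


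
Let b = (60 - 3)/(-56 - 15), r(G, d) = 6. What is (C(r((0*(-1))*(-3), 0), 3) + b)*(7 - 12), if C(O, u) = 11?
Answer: -3620/71 ≈ -50.986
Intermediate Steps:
b = -57/71 (b = 57/(-71) = 57*(-1/71) = -57/71 ≈ -0.80282)
(C(r((0*(-1))*(-3), 0), 3) + b)*(7 - 12) = (11 - 57/71)*(7 - 12) = (724/71)*(-5) = -3620/71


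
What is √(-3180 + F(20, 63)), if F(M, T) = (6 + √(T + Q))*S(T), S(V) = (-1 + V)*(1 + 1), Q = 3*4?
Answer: 2*√(-609 + 155*√3) ≈ 36.907*I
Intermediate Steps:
Q = 12
S(V) = -2 + 2*V (S(V) = (-1 + V)*2 = -2 + 2*V)
F(M, T) = (-2 + 2*T)*(6 + √(12 + T)) (F(M, T) = (6 + √(T + 12))*(-2 + 2*T) = (6 + √(12 + T))*(-2 + 2*T) = (-2 + 2*T)*(6 + √(12 + T)))
√(-3180 + F(20, 63)) = √(-3180 + 2*(-1 + 63)*(6 + √(12 + 63))) = √(-3180 + 2*62*(6 + √75)) = √(-3180 + 2*62*(6 + 5*√3)) = √(-3180 + (744 + 620*√3)) = √(-2436 + 620*√3)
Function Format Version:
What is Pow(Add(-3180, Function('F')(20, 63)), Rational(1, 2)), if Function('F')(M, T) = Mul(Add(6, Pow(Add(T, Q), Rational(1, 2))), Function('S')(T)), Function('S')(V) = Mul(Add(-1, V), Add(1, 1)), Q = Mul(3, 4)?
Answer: Mul(2, Pow(Add(-609, Mul(155, Pow(3, Rational(1, 2)))), Rational(1, 2))) ≈ Mul(36.907, I)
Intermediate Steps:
Q = 12
Function('S')(V) = Add(-2, Mul(2, V)) (Function('S')(V) = Mul(Add(-1, V), 2) = Add(-2, Mul(2, V)))
Function('F')(M, T) = Mul(Add(-2, Mul(2, T)), Add(6, Pow(Add(12, T), Rational(1, 2)))) (Function('F')(M, T) = Mul(Add(6, Pow(Add(T, 12), Rational(1, 2))), Add(-2, Mul(2, T))) = Mul(Add(6, Pow(Add(12, T), Rational(1, 2))), Add(-2, Mul(2, T))) = Mul(Add(-2, Mul(2, T)), Add(6, Pow(Add(12, T), Rational(1, 2)))))
Pow(Add(-3180, Function('F')(20, 63)), Rational(1, 2)) = Pow(Add(-3180, Mul(2, Add(-1, 63), Add(6, Pow(Add(12, 63), Rational(1, 2))))), Rational(1, 2)) = Pow(Add(-3180, Mul(2, 62, Add(6, Pow(75, Rational(1, 2))))), Rational(1, 2)) = Pow(Add(-3180, Mul(2, 62, Add(6, Mul(5, Pow(3, Rational(1, 2)))))), Rational(1, 2)) = Pow(Add(-3180, Add(744, Mul(620, Pow(3, Rational(1, 2))))), Rational(1, 2)) = Pow(Add(-2436, Mul(620, Pow(3, Rational(1, 2)))), Rational(1, 2))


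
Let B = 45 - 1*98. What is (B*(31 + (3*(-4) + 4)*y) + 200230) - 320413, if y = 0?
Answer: -121826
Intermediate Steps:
B = -53 (B = 45 - 98 = -53)
(B*(31 + (3*(-4) + 4)*y) + 200230) - 320413 = (-53*(31 + (3*(-4) + 4)*0) + 200230) - 320413 = (-53*(31 + (-12 + 4)*0) + 200230) - 320413 = (-53*(31 - 8*0) + 200230) - 320413 = (-53*(31 + 0) + 200230) - 320413 = (-53*31 + 200230) - 320413 = (-1643 + 200230) - 320413 = 198587 - 320413 = -121826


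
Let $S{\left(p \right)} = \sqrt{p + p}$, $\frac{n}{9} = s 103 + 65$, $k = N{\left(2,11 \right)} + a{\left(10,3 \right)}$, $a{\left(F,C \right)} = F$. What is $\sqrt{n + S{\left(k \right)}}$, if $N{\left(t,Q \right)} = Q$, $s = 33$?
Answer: $\sqrt{31176 + \sqrt{42}} \approx 176.59$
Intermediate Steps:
$k = 21$ ($k = 11 + 10 = 21$)
$n = 31176$ ($n = 9 \left(33 \cdot 103 + 65\right) = 9 \left(3399 + 65\right) = 9 \cdot 3464 = 31176$)
$S{\left(p \right)} = \sqrt{2} \sqrt{p}$ ($S{\left(p \right)} = \sqrt{2 p} = \sqrt{2} \sqrt{p}$)
$\sqrt{n + S{\left(k \right)}} = \sqrt{31176 + \sqrt{2} \sqrt{21}} = \sqrt{31176 + \sqrt{42}}$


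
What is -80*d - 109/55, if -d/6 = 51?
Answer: 1346291/55 ≈ 24478.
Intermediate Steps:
d = -306 (d = -6*51 = -306)
-80*d - 109/55 = -80*(-306) - 109/55 = 24480 - 109*1/55 = 24480 - 109/55 = 1346291/55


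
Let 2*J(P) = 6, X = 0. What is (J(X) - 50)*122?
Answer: -5734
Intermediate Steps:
J(P) = 3 (J(P) = (1/2)*6 = 3)
(J(X) - 50)*122 = (3 - 50)*122 = -47*122 = -5734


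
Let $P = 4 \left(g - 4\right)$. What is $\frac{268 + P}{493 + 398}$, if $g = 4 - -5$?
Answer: $\frac{32}{99} \approx 0.32323$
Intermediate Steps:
$g = 9$ ($g = 4 + 5 = 9$)
$P = 20$ ($P = 4 \left(9 - 4\right) = 4 \cdot 5 = 20$)
$\frac{268 + P}{493 + 398} = \frac{268 + 20}{493 + 398} = \frac{288}{891} = 288 \cdot \frac{1}{891} = \frac{32}{99}$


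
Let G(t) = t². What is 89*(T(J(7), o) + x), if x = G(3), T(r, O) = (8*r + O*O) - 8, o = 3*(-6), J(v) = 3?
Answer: 31061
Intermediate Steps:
o = -18
T(r, O) = -8 + O² + 8*r (T(r, O) = (8*r + O²) - 8 = (O² + 8*r) - 8 = -8 + O² + 8*r)
x = 9 (x = 3² = 9)
89*(T(J(7), o) + x) = 89*((-8 + (-18)² + 8*3) + 9) = 89*((-8 + 324 + 24) + 9) = 89*(340 + 9) = 89*349 = 31061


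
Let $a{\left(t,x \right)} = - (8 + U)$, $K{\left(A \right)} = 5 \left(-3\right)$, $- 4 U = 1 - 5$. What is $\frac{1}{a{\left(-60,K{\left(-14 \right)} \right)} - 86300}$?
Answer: $- \frac{1}{86309} \approx -1.1586 \cdot 10^{-5}$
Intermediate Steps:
$U = 1$ ($U = - \frac{1 - 5}{4} = \left(- \frac{1}{4}\right) \left(-4\right) = 1$)
$K{\left(A \right)} = -15$
$a{\left(t,x \right)} = -9$ ($a{\left(t,x \right)} = - (8 + 1) = \left(-1\right) 9 = -9$)
$\frac{1}{a{\left(-60,K{\left(-14 \right)} \right)} - 86300} = \frac{1}{-9 - 86300} = \frac{1}{-86309} = - \frac{1}{86309}$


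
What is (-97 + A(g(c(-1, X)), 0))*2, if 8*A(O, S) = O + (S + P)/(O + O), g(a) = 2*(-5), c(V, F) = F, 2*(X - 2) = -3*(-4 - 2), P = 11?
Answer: -15731/80 ≈ -196.64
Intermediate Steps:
X = 11 (X = 2 + (-3*(-4 - 2))/2 = 2 + (-3*(-6))/2 = 2 + (1/2)*18 = 2 + 9 = 11)
g(a) = -10
A(O, S) = O/8 + (11 + S)/(16*O) (A(O, S) = (O + (S + 11)/(O + O))/8 = (O + (11 + S)/((2*O)))/8 = (O + (11 + S)*(1/(2*O)))/8 = (O + (11 + S)/(2*O))/8 = O/8 + (11 + S)/(16*O))
(-97 + A(g(c(-1, X)), 0))*2 = (-97 + (1/16)*(11 + 0 + 2*(-10)**2)/(-10))*2 = (-97 + (1/16)*(-1/10)*(11 + 0 + 2*100))*2 = (-97 + (1/16)*(-1/10)*(11 + 0 + 200))*2 = (-97 + (1/16)*(-1/10)*211)*2 = (-97 - 211/160)*2 = -15731/160*2 = -15731/80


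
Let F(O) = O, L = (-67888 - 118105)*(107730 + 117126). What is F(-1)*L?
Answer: 41821642008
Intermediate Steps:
L = -41821642008 (L = -185993*224856 = -41821642008)
F(-1)*L = -1*(-41821642008) = 41821642008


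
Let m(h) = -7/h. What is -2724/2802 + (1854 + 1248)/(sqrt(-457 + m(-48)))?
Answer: -454/467 - 12408*I*sqrt(65787)/21929 ≈ -0.97216 - 145.13*I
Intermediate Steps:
-2724/2802 + (1854 + 1248)/(sqrt(-457 + m(-48))) = -2724/2802 + (1854 + 1248)/(sqrt(-457 - 7/(-48))) = -2724*1/2802 + 3102/(sqrt(-457 - 7*(-1/48))) = -454/467 + 3102/(sqrt(-457 + 7/48)) = -454/467 + 3102/(sqrt(-21929/48)) = -454/467 + 3102/((I*sqrt(65787)/12)) = -454/467 + 3102*(-4*I*sqrt(65787)/21929) = -454/467 - 12408*I*sqrt(65787)/21929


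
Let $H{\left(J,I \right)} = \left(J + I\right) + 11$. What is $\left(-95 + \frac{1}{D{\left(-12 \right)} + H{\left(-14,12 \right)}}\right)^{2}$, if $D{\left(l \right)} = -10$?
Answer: $9216$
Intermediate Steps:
$H{\left(J,I \right)} = 11 + I + J$ ($H{\left(J,I \right)} = \left(I + J\right) + 11 = 11 + I + J$)
$\left(-95 + \frac{1}{D{\left(-12 \right)} + H{\left(-14,12 \right)}}\right)^{2} = \left(-95 + \frac{1}{-10 + \left(11 + 12 - 14\right)}\right)^{2} = \left(-95 + \frac{1}{-10 + 9}\right)^{2} = \left(-95 + \frac{1}{-1}\right)^{2} = \left(-95 - 1\right)^{2} = \left(-96\right)^{2} = 9216$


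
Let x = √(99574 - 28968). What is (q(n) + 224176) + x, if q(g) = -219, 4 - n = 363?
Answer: 223957 + √70606 ≈ 2.2422e+5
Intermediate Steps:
n = -359 (n = 4 - 1*363 = 4 - 363 = -359)
x = √70606 ≈ 265.72
(q(n) + 224176) + x = (-219 + 224176) + √70606 = 223957 + √70606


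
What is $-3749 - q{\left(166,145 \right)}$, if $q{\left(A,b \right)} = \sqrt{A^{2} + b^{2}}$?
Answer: $-3749 - \sqrt{48581} \approx -3969.4$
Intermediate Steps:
$-3749 - q{\left(166,145 \right)} = -3749 - \sqrt{166^{2} + 145^{2}} = -3749 - \sqrt{27556 + 21025} = -3749 - \sqrt{48581}$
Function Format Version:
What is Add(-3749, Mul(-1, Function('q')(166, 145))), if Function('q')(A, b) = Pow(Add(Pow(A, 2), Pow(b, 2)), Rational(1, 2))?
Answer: Add(-3749, Mul(-1, Pow(48581, Rational(1, 2)))) ≈ -3969.4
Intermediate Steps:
Add(-3749, Mul(-1, Function('q')(166, 145))) = Add(-3749, Mul(-1, Pow(Add(Pow(166, 2), Pow(145, 2)), Rational(1, 2)))) = Add(-3749, Mul(-1, Pow(Add(27556, 21025), Rational(1, 2)))) = Add(-3749, Mul(-1, Pow(48581, Rational(1, 2))))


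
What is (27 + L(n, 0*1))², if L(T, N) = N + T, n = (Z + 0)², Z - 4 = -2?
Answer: 961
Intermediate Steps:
Z = 2 (Z = 4 - 2 = 2)
n = 4 (n = (2 + 0)² = 2² = 4)
(27 + L(n, 0*1))² = (27 + (0*1 + 4))² = (27 + (0 + 4))² = (27 + 4)² = 31² = 961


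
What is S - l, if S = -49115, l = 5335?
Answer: -54450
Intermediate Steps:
S - l = -49115 - 1*5335 = -49115 - 5335 = -54450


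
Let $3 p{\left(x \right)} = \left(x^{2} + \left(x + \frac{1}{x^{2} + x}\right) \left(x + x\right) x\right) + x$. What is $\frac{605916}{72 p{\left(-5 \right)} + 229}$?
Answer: $- \frac{605916}{5231} \approx -115.83$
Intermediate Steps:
$p{\left(x \right)} = \frac{x}{3} + \frac{x^{2}}{3} + \frac{2 x^{2} \left(x + \frac{1}{x + x^{2}}\right)}{3}$ ($p{\left(x \right)} = \frac{\left(x^{2} + \left(x + \frac{1}{x^{2} + x}\right) \left(x + x\right) x\right) + x}{3} = \frac{\left(x^{2} + \left(x + \frac{1}{x + x^{2}}\right) 2 x x\right) + x}{3} = \frac{\left(x^{2} + 2 x \left(x + \frac{1}{x + x^{2}}\right) x\right) + x}{3} = \frac{\left(x^{2} + 2 x^{2} \left(x + \frac{1}{x + x^{2}}\right)\right) + x}{3} = \frac{x + x^{2} + 2 x^{2} \left(x + \frac{1}{x + x^{2}}\right)}{3} = \frac{x}{3} + \frac{x^{2}}{3} + \frac{2 x^{2} \left(x + \frac{1}{x + x^{2}}\right)}{3}$)
$\frac{605916}{72 p{\left(-5 \right)} + 229} = \frac{605916}{72 \cdot \frac{1}{3} \left(-5\right) \frac{1}{1 - 5} \left(3 + 2 \left(-5\right) + 2 \left(-5\right)^{3} + 3 \left(-5\right)^{2}\right) + 229} = \frac{605916}{72 \cdot \frac{1}{3} \left(-5\right) \frac{1}{-4} \left(3 - 10 + 2 \left(-125\right) + 3 \cdot 25\right) + 229} = \frac{605916}{72 \cdot \frac{1}{3} \left(-5\right) \left(- \frac{1}{4}\right) \left(3 - 10 - 250 + 75\right) + 229} = \frac{605916}{72 \cdot \frac{1}{3} \left(-5\right) \left(- \frac{1}{4}\right) \left(-182\right) + 229} = \frac{605916}{72 \left(- \frac{455}{6}\right) + 229} = \frac{605916}{-5460 + 229} = \frac{605916}{-5231} = 605916 \left(- \frac{1}{5231}\right) = - \frac{605916}{5231}$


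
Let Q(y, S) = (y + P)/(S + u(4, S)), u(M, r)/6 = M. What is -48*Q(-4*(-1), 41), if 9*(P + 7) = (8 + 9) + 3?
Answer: 112/195 ≈ 0.57436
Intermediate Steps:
u(M, r) = 6*M
P = -43/9 (P = -7 + ((8 + 9) + 3)/9 = -7 + (17 + 3)/9 = -7 + (⅑)*20 = -7 + 20/9 = -43/9 ≈ -4.7778)
Q(y, S) = (-43/9 + y)/(24 + S) (Q(y, S) = (y - 43/9)/(S + 6*4) = (-43/9 + y)/(S + 24) = (-43/9 + y)/(24 + S))
-48*Q(-4*(-1), 41) = -48*(-43/9 - 4*(-1))/(24 + 41) = -48*(-43/9 + 4)/65 = -48*(-7)/(65*9) = -48*(-7/585) = 112/195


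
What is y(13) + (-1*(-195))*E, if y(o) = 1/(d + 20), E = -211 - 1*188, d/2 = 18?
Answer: -4357079/56 ≈ -77805.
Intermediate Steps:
d = 36 (d = 2*18 = 36)
E = -399 (E = -211 - 188 = -399)
y(o) = 1/56 (y(o) = 1/(36 + 20) = 1/56)
y(13) + (-1*(-195))*E = 1/56 - 1*(-195)*(-399) = 1/56 + 195*(-399) = 1/56 - 77805 = -4357079/56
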